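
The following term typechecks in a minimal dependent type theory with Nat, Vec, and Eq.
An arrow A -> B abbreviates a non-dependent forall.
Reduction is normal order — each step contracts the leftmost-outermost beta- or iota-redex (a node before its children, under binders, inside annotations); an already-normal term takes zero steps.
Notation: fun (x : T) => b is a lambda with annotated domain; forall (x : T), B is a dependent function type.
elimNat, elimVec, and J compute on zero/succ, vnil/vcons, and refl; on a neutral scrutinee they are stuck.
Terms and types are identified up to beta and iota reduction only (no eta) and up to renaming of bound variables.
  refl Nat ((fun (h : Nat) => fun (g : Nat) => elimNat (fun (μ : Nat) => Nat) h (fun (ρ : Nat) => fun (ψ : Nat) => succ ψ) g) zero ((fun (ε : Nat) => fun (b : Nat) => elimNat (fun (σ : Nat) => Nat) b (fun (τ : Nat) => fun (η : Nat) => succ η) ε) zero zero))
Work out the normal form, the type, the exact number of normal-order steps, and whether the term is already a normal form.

resulting normal form:
  refl Nat zero
the term's type:
  Eq Nat zero zero
reduction steps (normal order): 6
term was already normal: no
first redex: a beta-redex


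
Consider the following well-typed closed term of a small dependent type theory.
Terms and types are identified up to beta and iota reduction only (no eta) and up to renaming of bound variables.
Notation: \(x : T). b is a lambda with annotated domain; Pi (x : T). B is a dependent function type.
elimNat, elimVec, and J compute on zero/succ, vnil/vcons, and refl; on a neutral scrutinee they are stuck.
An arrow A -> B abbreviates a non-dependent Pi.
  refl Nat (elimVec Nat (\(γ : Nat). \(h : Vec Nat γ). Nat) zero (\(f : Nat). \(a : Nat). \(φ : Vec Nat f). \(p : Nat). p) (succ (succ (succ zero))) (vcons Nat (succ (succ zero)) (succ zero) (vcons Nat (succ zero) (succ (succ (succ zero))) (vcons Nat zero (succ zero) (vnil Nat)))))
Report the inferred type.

inferred type:
  Eq Nat zero zero


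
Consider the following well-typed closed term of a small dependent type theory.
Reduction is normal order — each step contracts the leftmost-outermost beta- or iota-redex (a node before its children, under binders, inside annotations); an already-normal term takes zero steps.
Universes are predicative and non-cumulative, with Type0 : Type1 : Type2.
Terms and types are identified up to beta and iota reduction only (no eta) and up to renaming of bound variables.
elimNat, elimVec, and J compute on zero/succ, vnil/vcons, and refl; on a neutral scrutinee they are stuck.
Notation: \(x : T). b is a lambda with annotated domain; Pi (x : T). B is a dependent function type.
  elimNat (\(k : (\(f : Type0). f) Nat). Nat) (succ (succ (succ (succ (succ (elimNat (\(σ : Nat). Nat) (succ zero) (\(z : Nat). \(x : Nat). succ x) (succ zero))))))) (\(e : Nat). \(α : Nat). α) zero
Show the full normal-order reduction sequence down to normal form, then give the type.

reduction (normal order):
  elimNat (\(k : (\(f : Type0). f) Nat). Nat) (succ (succ (succ (succ (succ (elimNat (\(σ : Nat). Nat) (succ zero) (\(z : Nat). \(x : Nat). succ x) (succ zero))))))) (\(e : Nat). \(α : Nat). α) zero
  ~> succ (succ (succ (succ (succ (elimNat (\(k : Nat). Nat) (succ zero) (\(f : Nat). \(σ : Nat). succ σ) (succ zero))))))
  ~> succ (succ (succ (succ (succ ((\(k : Nat). \(f : Nat). succ f) zero (elimNat (\(σ : Nat). Nat) (succ zero) (\(z : Nat). \(x : Nat). succ x) zero))))))
  ~> succ (succ (succ (succ (succ ((\(k : Nat). succ k) (elimNat (\(f : Nat). Nat) (succ zero) (\(σ : Nat). \(z : Nat). succ z) zero))))))
  ~> succ (succ (succ (succ (succ (succ (elimNat (\(k : Nat). Nat) (succ zero) (\(f : Nat). \(σ : Nat). succ σ) zero))))))
  ~> succ (succ (succ (succ (succ (succ (succ zero))))))
inferred type:
  Nat


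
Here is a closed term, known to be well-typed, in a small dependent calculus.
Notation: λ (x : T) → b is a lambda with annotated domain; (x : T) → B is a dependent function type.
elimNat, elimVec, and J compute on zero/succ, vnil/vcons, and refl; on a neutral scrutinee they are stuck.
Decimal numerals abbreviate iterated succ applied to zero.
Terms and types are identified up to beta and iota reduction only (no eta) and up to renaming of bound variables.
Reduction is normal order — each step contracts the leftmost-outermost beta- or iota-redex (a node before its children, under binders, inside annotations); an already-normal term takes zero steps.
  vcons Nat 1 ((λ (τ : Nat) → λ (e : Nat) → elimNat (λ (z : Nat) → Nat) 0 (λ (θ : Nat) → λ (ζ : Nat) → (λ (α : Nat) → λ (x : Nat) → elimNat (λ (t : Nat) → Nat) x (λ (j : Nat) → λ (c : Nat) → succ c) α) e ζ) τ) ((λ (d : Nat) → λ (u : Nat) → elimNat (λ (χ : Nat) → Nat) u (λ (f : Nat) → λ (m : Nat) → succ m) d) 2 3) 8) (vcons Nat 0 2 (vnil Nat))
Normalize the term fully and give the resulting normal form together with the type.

normal form:
  vcons Nat 1 40 (vcons Nat 0 2 (vnil Nat))
type:
  Vec Nat 2
observation: 54 normal-order steps normalize the term, beginning with a beta-redex.


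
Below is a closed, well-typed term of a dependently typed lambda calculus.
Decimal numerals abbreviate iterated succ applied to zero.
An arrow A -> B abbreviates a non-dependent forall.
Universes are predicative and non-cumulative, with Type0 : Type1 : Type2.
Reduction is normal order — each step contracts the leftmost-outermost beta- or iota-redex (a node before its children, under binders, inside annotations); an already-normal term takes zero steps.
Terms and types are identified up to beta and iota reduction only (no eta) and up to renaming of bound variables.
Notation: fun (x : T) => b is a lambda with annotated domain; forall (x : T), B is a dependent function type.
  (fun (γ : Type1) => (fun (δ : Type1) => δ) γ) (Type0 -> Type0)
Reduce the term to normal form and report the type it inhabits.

resulting normal form:
  Type0 -> Type0
the term's type:
  Type1


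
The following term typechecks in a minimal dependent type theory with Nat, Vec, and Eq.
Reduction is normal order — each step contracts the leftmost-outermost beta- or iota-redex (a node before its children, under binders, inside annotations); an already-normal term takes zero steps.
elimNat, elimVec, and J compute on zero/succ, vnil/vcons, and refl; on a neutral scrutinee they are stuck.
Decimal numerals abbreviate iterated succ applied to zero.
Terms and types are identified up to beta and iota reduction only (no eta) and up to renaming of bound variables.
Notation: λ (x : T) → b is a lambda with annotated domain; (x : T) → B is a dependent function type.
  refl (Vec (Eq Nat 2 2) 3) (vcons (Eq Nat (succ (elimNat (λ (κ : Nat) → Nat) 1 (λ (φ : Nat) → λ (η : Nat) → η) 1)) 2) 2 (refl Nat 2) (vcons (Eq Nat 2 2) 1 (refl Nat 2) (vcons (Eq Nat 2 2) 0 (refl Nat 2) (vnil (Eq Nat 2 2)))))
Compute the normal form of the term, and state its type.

reduced normal form:
  refl (Vec (Eq Nat 2 2) 3) (vcons (Eq Nat 2 2) 2 (refl Nat 2) (vcons (Eq Nat 2 2) 1 (refl Nat 2) (vcons (Eq Nat 2 2) 0 (refl Nat 2) (vnil (Eq Nat 2 2)))))
type:
  Eq (Vec (Eq Nat 2 2) 3) (vcons (Eq Nat 2 2) 2 (refl Nat 2) (vcons (Eq Nat 2 2) 1 (refl Nat 2) (vcons (Eq Nat 2 2) 0 (refl Nat 2) (vnil (Eq Nat 2 2))))) (vcons (Eq Nat 2 2) 2 (refl Nat 2) (vcons (Eq Nat 2 2) 1 (refl Nat 2) (vcons (Eq Nat 2 2) 0 (refl Nat 2) (vnil (Eq Nat 2 2)))))


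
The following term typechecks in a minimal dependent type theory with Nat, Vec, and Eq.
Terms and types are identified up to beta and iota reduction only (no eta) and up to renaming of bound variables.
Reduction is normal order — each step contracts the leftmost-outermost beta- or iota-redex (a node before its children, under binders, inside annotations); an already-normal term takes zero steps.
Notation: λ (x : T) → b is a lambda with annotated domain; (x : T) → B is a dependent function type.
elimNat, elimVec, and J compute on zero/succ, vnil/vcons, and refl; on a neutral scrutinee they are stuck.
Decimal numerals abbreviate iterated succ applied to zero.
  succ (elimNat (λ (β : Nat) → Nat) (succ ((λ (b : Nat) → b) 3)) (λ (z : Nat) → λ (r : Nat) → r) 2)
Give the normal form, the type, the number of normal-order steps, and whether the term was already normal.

normal form:
  5
the term's type:
  Nat
normal-order step count: 8
started in normal form: no
first contracted redex: an elimNat iota-redex


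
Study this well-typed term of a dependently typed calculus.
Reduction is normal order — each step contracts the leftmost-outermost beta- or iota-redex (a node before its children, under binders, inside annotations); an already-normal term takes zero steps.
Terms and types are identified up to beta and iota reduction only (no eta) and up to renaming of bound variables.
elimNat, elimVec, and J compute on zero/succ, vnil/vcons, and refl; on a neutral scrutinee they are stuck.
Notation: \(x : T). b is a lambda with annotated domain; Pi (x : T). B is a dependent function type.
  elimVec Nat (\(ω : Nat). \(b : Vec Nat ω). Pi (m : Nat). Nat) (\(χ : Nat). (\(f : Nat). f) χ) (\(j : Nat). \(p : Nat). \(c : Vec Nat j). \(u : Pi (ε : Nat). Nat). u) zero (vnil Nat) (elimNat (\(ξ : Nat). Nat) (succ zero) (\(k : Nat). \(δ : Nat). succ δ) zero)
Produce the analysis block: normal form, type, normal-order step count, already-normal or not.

resulting normal form:
  succ zero
inferred type:
  Nat
steps to reach normal form (normal order): 4
term was already normal: no
first contracted redex: an elimVec iota-redex


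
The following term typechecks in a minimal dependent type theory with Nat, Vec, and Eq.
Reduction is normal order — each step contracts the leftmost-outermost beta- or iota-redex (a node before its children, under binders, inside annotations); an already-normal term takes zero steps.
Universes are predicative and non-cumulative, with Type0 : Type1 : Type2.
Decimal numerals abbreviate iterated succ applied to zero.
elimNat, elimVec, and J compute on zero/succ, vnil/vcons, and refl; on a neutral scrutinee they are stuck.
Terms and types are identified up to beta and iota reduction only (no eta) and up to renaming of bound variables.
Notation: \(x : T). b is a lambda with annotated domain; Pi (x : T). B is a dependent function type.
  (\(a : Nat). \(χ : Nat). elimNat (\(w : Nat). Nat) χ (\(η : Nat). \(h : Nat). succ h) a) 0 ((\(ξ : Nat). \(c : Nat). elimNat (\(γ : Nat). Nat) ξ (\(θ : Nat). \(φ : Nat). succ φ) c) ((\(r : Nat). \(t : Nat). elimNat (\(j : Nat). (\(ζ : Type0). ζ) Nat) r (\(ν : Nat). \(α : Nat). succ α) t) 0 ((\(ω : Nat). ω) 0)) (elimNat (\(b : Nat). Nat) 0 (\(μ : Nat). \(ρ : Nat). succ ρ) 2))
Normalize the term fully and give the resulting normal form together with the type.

resulting normal form:
  2
the term's type:
  Nat


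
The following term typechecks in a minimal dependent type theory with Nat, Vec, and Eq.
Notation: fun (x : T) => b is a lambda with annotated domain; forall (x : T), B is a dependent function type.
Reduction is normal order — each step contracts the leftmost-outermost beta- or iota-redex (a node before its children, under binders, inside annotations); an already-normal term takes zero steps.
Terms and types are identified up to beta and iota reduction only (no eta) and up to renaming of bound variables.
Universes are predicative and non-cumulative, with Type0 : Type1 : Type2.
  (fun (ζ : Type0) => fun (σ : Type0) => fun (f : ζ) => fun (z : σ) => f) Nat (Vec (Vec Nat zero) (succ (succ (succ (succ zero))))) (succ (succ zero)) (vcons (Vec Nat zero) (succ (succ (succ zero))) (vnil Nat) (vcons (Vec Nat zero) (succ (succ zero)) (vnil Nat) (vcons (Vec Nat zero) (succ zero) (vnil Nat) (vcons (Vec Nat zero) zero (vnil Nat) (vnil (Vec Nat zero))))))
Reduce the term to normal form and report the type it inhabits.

resulting normal form:
  succ (succ zero)
type:
  Nat


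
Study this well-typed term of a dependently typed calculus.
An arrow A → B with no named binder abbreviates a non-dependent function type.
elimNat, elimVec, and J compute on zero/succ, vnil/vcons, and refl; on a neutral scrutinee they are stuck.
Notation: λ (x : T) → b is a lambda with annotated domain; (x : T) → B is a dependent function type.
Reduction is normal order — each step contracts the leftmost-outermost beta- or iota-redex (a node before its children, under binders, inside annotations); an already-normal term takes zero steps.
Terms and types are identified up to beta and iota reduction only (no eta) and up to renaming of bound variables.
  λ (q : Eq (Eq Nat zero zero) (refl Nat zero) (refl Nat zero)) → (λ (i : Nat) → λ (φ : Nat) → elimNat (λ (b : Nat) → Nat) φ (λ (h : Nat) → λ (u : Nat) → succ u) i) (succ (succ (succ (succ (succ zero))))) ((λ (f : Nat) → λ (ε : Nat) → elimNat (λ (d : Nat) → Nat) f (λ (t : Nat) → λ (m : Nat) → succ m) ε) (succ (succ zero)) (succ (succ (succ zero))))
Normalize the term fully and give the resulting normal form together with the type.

resulting normal form:
  λ (q : Eq (Eq Nat zero zero) (refl Nat zero) (refl Nat zero)) → succ (succ (succ (succ (succ (succ (succ (succ (succ (succ zero)))))))))
type:
  Eq (Eq Nat zero zero) (refl Nat zero) (refl Nat zero) → Nat


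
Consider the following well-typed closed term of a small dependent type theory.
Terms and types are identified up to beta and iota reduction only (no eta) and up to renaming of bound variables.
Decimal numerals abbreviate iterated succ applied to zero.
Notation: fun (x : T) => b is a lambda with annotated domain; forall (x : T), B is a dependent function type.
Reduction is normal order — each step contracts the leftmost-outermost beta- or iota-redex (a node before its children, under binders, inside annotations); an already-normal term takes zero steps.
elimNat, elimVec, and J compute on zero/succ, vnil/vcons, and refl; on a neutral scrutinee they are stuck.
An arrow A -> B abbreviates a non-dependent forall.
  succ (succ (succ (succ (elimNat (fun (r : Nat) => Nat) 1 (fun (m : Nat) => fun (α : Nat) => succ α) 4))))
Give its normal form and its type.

normal form:
  9
type:
  Nat
observation: reduction starts at an elimNat iota-redex, and 13 normal-order steps reach the normal form.


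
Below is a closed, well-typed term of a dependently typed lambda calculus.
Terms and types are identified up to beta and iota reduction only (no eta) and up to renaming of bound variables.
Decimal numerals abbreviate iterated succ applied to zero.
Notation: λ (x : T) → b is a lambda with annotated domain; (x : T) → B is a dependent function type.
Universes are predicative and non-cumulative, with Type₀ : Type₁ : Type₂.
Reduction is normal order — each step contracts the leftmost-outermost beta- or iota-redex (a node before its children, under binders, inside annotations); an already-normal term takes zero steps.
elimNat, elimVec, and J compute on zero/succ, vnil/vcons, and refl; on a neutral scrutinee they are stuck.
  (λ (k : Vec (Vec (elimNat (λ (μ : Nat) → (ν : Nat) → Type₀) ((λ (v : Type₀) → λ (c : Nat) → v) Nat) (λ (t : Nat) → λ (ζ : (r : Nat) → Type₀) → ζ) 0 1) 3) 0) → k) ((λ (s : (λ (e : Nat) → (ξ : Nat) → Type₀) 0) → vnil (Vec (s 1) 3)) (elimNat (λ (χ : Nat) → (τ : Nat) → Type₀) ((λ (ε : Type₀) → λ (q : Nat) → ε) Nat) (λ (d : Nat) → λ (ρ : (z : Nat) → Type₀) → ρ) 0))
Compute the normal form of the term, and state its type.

normal form:
  vnil (Vec Nat 3)
type:
  Vec (Vec Nat 3) 0
observation: 5 normal-order steps separate the term from its normal form.


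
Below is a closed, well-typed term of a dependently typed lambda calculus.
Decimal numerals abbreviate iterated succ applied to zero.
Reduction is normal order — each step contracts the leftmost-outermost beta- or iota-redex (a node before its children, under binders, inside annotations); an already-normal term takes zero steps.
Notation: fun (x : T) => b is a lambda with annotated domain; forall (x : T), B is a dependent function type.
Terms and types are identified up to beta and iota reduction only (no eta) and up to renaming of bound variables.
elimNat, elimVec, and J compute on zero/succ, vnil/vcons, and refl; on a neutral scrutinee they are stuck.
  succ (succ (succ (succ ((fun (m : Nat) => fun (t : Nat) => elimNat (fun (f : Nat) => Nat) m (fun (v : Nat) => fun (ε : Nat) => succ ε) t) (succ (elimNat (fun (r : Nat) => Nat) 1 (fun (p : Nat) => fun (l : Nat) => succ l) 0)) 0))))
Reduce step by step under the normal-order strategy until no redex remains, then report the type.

normal-order reduction:
  succ (succ (succ (succ ((fun (m : Nat) => fun (t : Nat) => elimNat (fun (f : Nat) => Nat) m (fun (v : Nat) => fun (ε : Nat) => succ ε) t) (succ (elimNat (fun (r : Nat) => Nat) 1 (fun (p : Nat) => fun (l : Nat) => succ l) 0)) 0))))
  ~> succ (succ (succ (succ ((fun (m : Nat) => elimNat (fun (t : Nat) => Nat) (succ (elimNat (fun (f : Nat) => Nat) 1 (fun (v : Nat) => fun (ε : Nat) => succ ε) 0)) (fun (r : Nat) => fun (p : Nat) => succ p) m) 0))))
  ~> succ (succ (succ (succ (elimNat (fun (m : Nat) => Nat) (succ (elimNat (fun (t : Nat) => Nat) 1 (fun (f : Nat) => fun (v : Nat) => succ v) 0)) (fun (ε : Nat) => fun (r : Nat) => succ r) 0))))
  ~> succ (succ (succ (succ (succ (elimNat (fun (m : Nat) => Nat) 1 (fun (t : Nat) => fun (f : Nat) => succ f) 0)))))
  ~> 6
type:
  Nat


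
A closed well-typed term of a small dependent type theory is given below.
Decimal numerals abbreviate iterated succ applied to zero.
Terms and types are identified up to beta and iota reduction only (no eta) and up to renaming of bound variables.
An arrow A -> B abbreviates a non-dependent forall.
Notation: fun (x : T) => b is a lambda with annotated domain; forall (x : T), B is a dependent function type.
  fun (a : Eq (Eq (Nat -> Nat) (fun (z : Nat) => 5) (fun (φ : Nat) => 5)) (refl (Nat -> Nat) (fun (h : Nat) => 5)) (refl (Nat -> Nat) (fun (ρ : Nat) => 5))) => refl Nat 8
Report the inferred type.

inferred type:
  Eq (Eq (Nat -> Nat) (fun (a : Nat) => 5) (fun (z : Nat) => 5)) (refl (Nat -> Nat) (fun (φ : Nat) => 5)) (refl (Nat -> Nat) (fun (h : Nat) => 5)) -> Eq Nat 8 8


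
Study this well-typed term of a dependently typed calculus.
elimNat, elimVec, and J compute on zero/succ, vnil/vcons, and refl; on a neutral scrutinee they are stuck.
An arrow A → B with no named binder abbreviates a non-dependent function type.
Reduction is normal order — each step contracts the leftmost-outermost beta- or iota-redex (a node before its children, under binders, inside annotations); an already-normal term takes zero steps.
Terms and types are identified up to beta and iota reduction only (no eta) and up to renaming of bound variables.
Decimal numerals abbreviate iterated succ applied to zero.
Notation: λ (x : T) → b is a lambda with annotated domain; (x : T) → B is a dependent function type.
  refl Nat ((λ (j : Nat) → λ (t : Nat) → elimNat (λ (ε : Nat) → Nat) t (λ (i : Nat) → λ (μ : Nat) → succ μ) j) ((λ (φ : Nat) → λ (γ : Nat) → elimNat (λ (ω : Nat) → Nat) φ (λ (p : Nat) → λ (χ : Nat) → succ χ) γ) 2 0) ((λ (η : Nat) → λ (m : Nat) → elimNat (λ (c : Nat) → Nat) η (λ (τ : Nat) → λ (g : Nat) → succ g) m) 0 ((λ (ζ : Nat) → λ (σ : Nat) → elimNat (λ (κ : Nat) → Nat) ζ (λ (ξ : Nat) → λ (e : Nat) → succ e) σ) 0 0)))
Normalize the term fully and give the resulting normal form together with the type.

resulting normal form:
  refl Nat 2
inferred type:
  Eq Nat 2 2


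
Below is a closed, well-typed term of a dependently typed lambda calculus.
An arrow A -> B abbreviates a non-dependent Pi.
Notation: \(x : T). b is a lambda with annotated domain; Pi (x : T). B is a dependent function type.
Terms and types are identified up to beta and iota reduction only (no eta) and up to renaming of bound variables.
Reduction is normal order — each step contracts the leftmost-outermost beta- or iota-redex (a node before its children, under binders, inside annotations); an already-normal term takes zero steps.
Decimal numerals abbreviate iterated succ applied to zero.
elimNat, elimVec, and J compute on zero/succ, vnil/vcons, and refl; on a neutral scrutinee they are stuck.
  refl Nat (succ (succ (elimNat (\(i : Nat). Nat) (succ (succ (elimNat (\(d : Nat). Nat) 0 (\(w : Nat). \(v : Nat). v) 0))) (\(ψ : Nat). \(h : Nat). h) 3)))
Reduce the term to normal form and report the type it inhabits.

reduced normal form:
  refl Nat 4
inferred type:
  Eq Nat 4 4


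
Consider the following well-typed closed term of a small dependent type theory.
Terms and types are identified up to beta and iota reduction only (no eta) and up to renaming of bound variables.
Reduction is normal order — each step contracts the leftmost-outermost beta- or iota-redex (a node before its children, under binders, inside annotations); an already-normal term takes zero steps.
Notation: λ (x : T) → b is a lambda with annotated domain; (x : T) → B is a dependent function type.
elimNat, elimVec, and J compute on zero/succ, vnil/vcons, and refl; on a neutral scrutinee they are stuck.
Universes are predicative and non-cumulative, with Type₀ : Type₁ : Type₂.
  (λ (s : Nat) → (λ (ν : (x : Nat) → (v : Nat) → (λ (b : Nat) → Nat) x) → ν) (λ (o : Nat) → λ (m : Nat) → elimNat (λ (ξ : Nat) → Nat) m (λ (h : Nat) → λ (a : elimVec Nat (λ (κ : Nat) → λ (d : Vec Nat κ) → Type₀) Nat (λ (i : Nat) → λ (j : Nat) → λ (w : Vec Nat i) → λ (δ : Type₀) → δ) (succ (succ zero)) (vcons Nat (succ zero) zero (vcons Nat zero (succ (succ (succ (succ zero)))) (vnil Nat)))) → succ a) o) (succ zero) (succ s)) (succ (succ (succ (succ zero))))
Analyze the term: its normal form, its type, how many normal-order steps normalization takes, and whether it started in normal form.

resulting normal form:
  succ (succ (succ (succ (succ (succ zero)))))
the term's type:
  Nat
normal-order step count: 8
term was already normal: no
first redex: a beta-redex


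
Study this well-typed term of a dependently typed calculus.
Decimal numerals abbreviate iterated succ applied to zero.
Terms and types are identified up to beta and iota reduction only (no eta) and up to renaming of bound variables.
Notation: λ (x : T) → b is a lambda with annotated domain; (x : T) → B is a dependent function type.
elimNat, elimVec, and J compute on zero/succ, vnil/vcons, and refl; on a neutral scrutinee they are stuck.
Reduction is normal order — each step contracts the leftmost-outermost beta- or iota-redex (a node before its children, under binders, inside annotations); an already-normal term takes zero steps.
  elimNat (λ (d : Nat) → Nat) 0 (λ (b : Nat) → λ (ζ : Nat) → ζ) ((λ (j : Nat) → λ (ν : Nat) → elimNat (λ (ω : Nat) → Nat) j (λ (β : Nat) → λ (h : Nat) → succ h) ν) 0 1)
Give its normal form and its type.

resulting normal form:
  0
the term's type:
  Nat


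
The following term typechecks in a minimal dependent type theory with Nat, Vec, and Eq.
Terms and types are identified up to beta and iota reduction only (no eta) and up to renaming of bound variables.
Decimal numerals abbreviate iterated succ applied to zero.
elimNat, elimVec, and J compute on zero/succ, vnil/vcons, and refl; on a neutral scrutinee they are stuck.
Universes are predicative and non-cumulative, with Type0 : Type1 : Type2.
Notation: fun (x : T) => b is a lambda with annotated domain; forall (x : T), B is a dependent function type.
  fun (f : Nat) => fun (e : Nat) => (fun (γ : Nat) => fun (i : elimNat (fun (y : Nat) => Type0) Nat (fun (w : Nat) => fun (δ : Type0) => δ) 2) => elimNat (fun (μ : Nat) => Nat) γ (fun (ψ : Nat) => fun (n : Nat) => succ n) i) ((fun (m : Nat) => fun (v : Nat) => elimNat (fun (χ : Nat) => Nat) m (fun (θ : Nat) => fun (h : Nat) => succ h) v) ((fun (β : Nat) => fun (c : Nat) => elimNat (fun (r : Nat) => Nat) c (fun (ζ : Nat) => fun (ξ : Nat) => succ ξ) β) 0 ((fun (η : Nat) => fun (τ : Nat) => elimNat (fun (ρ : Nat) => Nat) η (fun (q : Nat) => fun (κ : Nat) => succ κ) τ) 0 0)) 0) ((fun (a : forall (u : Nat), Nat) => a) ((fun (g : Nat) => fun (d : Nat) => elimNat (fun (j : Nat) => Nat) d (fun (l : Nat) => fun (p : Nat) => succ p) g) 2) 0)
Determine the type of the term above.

type:
  forall (f : Nat), forall (e : Nat), Nat


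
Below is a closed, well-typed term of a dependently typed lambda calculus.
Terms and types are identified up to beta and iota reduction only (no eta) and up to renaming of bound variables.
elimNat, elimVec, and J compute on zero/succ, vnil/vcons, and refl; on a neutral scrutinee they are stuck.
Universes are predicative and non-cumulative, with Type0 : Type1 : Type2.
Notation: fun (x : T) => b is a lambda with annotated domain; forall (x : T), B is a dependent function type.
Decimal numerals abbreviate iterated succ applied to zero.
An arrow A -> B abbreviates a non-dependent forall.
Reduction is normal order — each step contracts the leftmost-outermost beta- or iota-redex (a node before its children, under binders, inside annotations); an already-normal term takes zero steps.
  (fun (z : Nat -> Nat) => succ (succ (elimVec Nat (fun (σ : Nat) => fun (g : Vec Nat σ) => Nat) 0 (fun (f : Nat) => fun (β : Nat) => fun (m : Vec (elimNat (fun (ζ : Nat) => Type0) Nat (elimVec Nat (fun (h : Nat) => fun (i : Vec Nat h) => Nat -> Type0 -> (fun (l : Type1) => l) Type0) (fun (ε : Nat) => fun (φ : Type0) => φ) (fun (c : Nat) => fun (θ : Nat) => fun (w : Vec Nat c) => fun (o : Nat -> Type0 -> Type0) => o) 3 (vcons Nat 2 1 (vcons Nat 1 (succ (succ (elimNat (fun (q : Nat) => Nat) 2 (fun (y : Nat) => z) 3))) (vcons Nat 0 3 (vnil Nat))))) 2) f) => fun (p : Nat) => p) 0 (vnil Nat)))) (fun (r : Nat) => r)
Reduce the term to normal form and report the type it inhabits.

reduced normal form:
  2
type:
  Nat
observation: 2 normal-order steps separate the term from its normal form.


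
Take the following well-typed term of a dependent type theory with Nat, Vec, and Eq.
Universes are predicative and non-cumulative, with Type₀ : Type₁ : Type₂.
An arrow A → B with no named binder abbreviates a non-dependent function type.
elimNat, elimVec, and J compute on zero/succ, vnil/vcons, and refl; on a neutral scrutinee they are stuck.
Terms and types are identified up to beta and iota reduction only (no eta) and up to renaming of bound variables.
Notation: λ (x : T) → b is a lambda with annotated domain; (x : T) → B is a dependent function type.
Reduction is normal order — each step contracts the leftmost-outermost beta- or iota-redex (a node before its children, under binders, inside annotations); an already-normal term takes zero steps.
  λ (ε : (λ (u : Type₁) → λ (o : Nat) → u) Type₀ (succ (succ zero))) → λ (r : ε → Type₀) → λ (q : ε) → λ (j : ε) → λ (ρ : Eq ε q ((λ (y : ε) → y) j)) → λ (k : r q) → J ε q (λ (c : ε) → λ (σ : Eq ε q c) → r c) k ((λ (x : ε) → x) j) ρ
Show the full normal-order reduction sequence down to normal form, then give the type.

reduction (normal order):
  λ (ε : (λ (u : Type₁) → λ (o : Nat) → u) Type₀ (succ (succ zero))) → λ (r : ε → Type₀) → λ (q : ε) → λ (j : ε) → λ (ρ : Eq ε q ((λ (y : ε) → y) j)) → λ (k : r q) → J ε q (λ (c : ε) → λ (σ : Eq ε q c) → r c) k ((λ (x : ε) → x) j) ρ
  ~> λ (ε : (λ (u : Nat) → Type₀) (succ (succ zero))) → λ (o : ε → Type₀) → λ (r : ε) → λ (q : ε) → λ (j : Eq ε r ((λ (ρ : ε) → ρ) q)) → λ (y : o r) → J ε r (λ (k : ε) → λ (c : Eq ε r k) → o k) y ((λ (σ : ε) → σ) q) j
  ~> λ (ε : Type₀) → λ (u : ε → Type₀) → λ (o : ε) → λ (r : ε) → λ (q : Eq ε o ((λ (j : ε) → j) r)) → λ (ρ : u o) → J ε o (λ (y : ε) → λ (k : Eq ε o y) → u y) ρ ((λ (c : ε) → c) r) q
  ~> λ (ε : Type₀) → λ (u : ε → Type₀) → λ (o : ε) → λ (r : ε) → λ (q : Eq ε o r) → λ (j : u o) → J ε o (λ (ρ : ε) → λ (y : Eq ε o ρ) → u ρ) j ((λ (k : ε) → k) r) q
  ~> λ (ε : Type₀) → λ (u : ε → Type₀) → λ (o : ε) → λ (r : ε) → λ (q : Eq ε o r) → λ (j : u o) → J ε o (λ (ρ : ε) → λ (y : Eq ε o ρ) → u ρ) j r q
inferred type:
  (ε : Type₀) → (u : ε → Type₀) → (o : ε) → (r : ε) → Eq ε o r → u o → u r


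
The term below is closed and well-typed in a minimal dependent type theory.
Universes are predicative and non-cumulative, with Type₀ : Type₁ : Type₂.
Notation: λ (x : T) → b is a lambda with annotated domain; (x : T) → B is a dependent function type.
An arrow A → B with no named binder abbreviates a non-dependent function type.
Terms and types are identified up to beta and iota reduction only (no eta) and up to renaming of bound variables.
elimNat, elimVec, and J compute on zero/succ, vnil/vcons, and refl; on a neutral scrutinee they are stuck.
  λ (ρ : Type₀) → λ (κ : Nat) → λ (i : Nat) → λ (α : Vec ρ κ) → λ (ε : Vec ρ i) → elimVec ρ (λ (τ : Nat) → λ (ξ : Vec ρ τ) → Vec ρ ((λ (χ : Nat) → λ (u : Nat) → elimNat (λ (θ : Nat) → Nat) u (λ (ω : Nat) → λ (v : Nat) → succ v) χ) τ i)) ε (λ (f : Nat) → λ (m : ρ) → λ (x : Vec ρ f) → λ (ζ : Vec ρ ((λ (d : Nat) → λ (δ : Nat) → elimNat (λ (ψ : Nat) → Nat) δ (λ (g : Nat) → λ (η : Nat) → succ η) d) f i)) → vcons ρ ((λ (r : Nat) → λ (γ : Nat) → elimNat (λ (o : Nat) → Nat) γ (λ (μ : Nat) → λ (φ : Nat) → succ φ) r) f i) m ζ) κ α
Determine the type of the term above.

the term's type:
  (ρ : Type₀) → (κ : Nat) → (i : Nat) → Vec ρ κ → Vec ρ i → Vec ρ (elimNat (λ (α : Nat) → Nat) i (λ (ε : Nat) → λ (τ : Nat) → succ τ) κ)


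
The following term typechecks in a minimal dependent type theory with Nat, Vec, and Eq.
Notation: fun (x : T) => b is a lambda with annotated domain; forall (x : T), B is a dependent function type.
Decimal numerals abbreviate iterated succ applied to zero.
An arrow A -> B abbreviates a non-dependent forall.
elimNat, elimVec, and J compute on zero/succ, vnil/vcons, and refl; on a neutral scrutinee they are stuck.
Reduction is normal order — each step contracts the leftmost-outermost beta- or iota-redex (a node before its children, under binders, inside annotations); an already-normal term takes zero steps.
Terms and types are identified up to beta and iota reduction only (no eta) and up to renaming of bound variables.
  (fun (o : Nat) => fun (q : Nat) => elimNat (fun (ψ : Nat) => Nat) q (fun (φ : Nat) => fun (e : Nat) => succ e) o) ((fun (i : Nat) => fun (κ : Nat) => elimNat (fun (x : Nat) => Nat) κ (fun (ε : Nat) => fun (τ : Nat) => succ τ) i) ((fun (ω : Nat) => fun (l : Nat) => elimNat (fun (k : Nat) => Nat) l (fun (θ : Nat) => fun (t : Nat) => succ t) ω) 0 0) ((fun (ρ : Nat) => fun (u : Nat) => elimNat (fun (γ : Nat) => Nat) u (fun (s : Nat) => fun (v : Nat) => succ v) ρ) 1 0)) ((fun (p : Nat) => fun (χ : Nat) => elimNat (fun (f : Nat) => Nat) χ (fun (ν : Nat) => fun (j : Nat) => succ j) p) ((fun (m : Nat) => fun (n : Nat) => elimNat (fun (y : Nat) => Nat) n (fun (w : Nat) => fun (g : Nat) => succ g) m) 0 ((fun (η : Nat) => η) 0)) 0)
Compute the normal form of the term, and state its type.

reduced normal form:
  1
inferred type:
  Nat
observation: contracting a beta-redex first, the term normalizes in 25 steps.


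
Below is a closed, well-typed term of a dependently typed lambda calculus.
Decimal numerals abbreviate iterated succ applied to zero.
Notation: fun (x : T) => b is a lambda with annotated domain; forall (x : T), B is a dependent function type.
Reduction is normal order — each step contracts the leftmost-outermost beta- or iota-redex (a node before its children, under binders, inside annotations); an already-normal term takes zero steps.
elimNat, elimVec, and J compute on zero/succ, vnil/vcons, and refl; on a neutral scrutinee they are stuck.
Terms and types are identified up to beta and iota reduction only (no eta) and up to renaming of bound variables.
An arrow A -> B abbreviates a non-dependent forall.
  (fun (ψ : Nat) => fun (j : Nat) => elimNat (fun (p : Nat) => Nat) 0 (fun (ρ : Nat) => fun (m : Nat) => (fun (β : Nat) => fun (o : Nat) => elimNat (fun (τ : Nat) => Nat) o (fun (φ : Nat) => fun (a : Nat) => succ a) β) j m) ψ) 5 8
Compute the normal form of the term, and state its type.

resulting normal form:
  40
type:
  Nat


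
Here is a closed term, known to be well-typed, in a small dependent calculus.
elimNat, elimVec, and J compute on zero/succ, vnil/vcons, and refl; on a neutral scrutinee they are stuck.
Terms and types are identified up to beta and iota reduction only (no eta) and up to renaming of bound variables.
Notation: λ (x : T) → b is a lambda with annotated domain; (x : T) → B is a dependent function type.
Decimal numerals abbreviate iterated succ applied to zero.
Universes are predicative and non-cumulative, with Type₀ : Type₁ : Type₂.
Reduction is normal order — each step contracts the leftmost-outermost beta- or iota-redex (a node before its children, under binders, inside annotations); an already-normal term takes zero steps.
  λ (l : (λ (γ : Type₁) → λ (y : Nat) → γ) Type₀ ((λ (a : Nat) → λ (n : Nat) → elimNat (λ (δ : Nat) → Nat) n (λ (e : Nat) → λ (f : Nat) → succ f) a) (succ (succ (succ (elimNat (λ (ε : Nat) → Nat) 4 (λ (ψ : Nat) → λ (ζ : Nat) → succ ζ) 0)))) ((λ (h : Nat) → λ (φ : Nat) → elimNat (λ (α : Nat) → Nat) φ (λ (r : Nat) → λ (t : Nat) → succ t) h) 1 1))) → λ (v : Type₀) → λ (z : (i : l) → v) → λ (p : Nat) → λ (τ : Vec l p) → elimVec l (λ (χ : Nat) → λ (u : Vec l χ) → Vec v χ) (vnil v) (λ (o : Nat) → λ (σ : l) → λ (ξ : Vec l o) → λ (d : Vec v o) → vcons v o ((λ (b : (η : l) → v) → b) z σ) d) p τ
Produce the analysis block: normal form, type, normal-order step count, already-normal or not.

reduced normal form:
  λ (l : Type₀) → λ (γ : Type₀) → λ (y : (a : l) → γ) → λ (n : Nat) → λ (δ : Vec l n) → elimVec l (λ (e : Nat) → λ (f : Vec l e) → Vec γ e) (vnil γ) (λ (ε : Nat) → λ (ψ : l) → λ (ζ : Vec l ε) → λ (h : Vec γ ε) → vcons γ ε (y ψ) h) n δ
the term's type:
  (l : Type₀) → (γ : Type₀) → (y : (a : l) → γ) → (n : Nat) → (δ : Vec l n) → Vec γ n
steps to reach normal form (normal order): 3
already normal: no
first contracted redex: a beta-redex


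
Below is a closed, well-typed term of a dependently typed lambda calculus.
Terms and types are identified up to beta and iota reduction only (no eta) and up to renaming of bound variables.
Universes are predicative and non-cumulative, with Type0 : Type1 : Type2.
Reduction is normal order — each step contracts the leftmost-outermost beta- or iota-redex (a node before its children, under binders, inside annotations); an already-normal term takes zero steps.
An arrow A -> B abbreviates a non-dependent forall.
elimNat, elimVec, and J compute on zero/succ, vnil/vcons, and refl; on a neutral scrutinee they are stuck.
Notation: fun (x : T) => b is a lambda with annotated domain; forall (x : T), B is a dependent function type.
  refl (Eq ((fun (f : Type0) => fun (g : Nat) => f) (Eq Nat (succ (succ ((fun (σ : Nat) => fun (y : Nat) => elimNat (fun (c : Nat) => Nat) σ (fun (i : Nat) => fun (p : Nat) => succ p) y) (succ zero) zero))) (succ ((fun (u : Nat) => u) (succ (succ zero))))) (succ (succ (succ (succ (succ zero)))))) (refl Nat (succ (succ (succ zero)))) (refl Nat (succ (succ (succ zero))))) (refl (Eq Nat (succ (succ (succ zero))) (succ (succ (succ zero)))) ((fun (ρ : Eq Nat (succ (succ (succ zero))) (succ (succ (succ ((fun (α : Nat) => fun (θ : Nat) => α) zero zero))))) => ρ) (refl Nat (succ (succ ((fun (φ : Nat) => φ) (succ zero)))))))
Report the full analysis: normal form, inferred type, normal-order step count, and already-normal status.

reduced normal form:
  refl (Eq (Eq Nat (succ (succ (succ zero))) (succ (succ (succ zero)))) (refl Nat (succ (succ (succ zero)))) (refl Nat (succ (succ (succ zero))))) (refl (Eq Nat (succ (succ (succ zero))) (succ (succ (succ zero)))) (refl Nat (succ (succ (succ zero)))))
inferred type:
  Eq (Eq (Eq Nat (succ (succ (succ zero))) (succ (succ (succ zero)))) (refl Nat (succ (succ (succ zero)))) (refl Nat (succ (succ (succ zero))))) (refl (Eq Nat (succ (succ (succ zero))) (succ (succ (succ zero)))) (refl Nat (succ (succ (succ zero))))) (refl (Eq Nat (succ (succ (succ zero))) (succ (succ (succ zero)))) (refl Nat (succ (succ (succ zero)))))
reduction steps (normal order): 8
started in normal form: no
first contracted redex: a beta-redex


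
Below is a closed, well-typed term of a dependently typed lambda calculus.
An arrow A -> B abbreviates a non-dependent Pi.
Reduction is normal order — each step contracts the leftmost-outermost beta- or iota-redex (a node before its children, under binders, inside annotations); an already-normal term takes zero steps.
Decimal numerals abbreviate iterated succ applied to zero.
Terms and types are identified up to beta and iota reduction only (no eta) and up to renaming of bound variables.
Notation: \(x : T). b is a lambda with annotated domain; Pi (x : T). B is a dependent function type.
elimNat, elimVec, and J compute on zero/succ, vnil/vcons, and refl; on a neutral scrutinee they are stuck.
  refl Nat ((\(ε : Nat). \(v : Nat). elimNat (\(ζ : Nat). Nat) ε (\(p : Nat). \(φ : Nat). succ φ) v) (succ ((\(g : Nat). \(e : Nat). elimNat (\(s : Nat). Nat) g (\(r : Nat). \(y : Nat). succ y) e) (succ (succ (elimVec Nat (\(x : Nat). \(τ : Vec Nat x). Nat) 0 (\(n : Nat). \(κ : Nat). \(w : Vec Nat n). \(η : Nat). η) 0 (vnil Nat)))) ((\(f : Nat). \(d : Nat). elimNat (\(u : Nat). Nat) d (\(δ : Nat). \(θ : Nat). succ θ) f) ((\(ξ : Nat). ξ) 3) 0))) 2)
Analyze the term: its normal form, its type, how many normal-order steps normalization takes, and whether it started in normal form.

resulting normal form:
  refl Nat 8
the term's type:
  Eq Nat 8 8
normal-order step count: 35
started in normal form: no
first contracted redex: a beta-redex


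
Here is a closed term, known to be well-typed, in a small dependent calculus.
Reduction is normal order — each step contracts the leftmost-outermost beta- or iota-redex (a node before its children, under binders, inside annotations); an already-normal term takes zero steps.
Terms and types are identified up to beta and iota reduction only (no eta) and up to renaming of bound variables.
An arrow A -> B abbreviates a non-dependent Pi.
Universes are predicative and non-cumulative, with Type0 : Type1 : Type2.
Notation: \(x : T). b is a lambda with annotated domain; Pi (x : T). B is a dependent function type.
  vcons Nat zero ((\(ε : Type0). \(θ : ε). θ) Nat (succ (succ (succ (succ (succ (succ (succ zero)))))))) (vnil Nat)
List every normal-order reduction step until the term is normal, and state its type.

reduction (normal order):
  vcons Nat zero ((\(ε : Type0). \(θ : ε). θ) Nat (succ (succ (succ (succ (succ (succ (succ zero)))))))) (vnil Nat)
  ~> vcons Nat zero ((\(ε : Nat). ε) (succ (succ (succ (succ (succ (succ (succ zero)))))))) (vnil Nat)
  ~> vcons Nat zero (succ (succ (succ (succ (succ (succ (succ zero))))))) (vnil Nat)
type:
  Vec Nat (succ zero)


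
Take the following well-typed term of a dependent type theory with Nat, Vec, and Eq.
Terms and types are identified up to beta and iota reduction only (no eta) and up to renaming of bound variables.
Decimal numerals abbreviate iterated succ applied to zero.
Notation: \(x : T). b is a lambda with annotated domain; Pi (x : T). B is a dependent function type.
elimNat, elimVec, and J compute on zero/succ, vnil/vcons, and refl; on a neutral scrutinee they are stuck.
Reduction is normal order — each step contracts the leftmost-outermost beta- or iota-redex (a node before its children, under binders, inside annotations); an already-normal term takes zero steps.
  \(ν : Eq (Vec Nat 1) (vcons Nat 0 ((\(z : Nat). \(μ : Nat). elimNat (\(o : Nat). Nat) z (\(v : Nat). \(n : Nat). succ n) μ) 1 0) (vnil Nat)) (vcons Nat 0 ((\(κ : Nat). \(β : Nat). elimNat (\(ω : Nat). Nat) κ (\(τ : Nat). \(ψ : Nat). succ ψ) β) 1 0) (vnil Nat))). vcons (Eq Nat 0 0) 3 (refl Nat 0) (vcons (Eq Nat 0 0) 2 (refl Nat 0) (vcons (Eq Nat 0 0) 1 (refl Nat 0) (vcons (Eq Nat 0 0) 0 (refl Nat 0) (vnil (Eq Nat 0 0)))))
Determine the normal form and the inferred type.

normal form:
  \(ν : Eq (Vec Nat 1) (vcons Nat 0 1 (vnil Nat)) (vcons Nat 0 1 (vnil Nat))). vcons (Eq Nat 0 0) 3 (refl Nat 0) (vcons (Eq Nat 0 0) 2 (refl Nat 0) (vcons (Eq Nat 0 0) 1 (refl Nat 0) (vcons (Eq Nat 0 0) 0 (refl Nat 0) (vnil (Eq Nat 0 0)))))
inferred type:
  Pi (ν : Eq (Vec Nat 1) (vcons Nat 0 1 (vnil Nat)) (vcons Nat 0 1 (vnil Nat))). Vec (Eq Nat 0 0) 4
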